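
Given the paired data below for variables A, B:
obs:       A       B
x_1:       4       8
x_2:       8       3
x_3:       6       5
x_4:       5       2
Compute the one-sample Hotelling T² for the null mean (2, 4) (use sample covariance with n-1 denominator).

Step 1 — sample mean vector:
  mean(A) = (4 + 8 + 6 + 5) / 4 = 23/4 = 5.75
  mean(B) = (8 + 3 + 5 + 2) / 4 = 18/4 = 4.5
  x̄ = (5.75, 4.5),  deviation x̄ - mu_0 = (5.75, 4.5) - (2, 4) = (3.75, 0.5).

Step 2 — sample covariance matrix, S[i,j] = (1/(n-1)) · Σ_k (x_{k,i} - mean_i) · (x_{k,j} - mean_j), divisor n-1 = 3:
  S[A,A] = ((-1.75)·(-1.75) + (2.25)·(2.25) + (0.25)·(0.25) + (-0.75)·(-0.75)) / 3 = 8.75/3 = 2.9167
  S[A,B] = ((-1.75)·(3.5) + (2.25)·(-1.5) + (0.25)·(0.5) + (-0.75)·(-2.5)) / 3 = -7.5/3 = -2.5
  S[B,B] = ((3.5)·(3.5) + (-1.5)·(-1.5) + (0.5)·(0.5) + (-2.5)·(-2.5)) / 3 = 21/3 = 7
  S = [[2.9167, -2.5],
 [-2.5, 7]].

Step 3 — invert S. det(S) = 2.9167·7 - (-2.5)² = 14.1667.
  S^{-1} = (1/det) · [[d, -b], [-b, a]] = [[0.4941, 0.1765],
 [0.1765, 0.2059]].

Step 4 — quadratic form (x̄ - mu_0)^T · S^{-1} · (x̄ - mu_0):
  S^{-1} · (x̄ - mu_0) = (1.9412, 0.7647),
  (x̄ - mu_0)^T · [...] = (3.75)·(1.9412) + (0.5)·(0.7647) = 7.6618.

Step 5 — scale by n: T² = 4 · 7.6618 = 30.6471.

T² ≈ 30.6471


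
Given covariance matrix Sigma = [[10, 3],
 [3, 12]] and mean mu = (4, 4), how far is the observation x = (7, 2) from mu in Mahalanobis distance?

Step 1 — centre the observation: (x - mu) = (3, -2).

Step 2 — invert Sigma. det(Sigma) = 10·12 - (3)² = 111.
  Sigma^{-1} = (1/det) · [[d, -b], [-b, a]] = [[0.1081, -0.027],
 [-0.027, 0.0901]].

Step 3 — form the quadratic (x - mu)^T · Sigma^{-1} · (x - mu):
  Sigma^{-1} · (x - mu) = (0.3784, -0.2613).
  (x - mu)^T · [Sigma^{-1} · (x - mu)] = (3)·(0.3784) + (-2)·(-0.2613) = 1.6577.

Step 4 — take square root: d = √(1.6577) ≈ 1.2875.

d(x, mu) = √(1.6577) ≈ 1.2875


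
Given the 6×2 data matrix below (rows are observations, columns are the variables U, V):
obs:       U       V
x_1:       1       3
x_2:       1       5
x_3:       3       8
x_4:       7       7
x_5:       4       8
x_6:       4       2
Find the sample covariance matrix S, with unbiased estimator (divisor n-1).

Step 1 — column means:
  mean(U) = (1 + 1 + 3 + 7 + 4 + 4) / 6 = 20/6 = 3.3333
  mean(V) = (3 + 5 + 8 + 7 + 8 + 2) / 6 = 33/6 = 5.5

Step 2 — sample covariance S[i,j] = (1/(n-1)) · Σ_k (x_{k,i} - mean_i) · (x_{k,j} - mean_j), with n-1 = 5.
  S[U,U] = ((-2.3333)·(-2.3333) + (-2.3333)·(-2.3333) + (-0.3333)·(-0.3333) + (3.6667)·(3.6667) + (0.6667)·(0.6667) + (0.6667)·(0.6667)) / 5 = 25.3333/5 = 5.0667
  S[U,V] = ((-2.3333)·(-2.5) + (-2.3333)·(-0.5) + (-0.3333)·(2.5) + (3.6667)·(1.5) + (0.6667)·(2.5) + (0.6667)·(-3.5)) / 5 = 11/5 = 2.2
  S[V,V] = ((-2.5)·(-2.5) + (-0.5)·(-0.5) + (2.5)·(2.5) + (1.5)·(1.5) + (2.5)·(2.5) + (-3.5)·(-3.5)) / 5 = 33.5/5 = 6.7

S is symmetric (S[j,i] = S[i,j]). Assembling:

S = [[5.0667, 2.2],
 [2.2, 6.7]]


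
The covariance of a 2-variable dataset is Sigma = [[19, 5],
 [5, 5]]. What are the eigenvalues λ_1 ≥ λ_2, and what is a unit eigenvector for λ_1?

Step 1 — characteristic polynomial of 2×2 Sigma:
  det(Sigma - λI) = λ² - trace · λ + det = 0.
  trace = 19 + 5 = 24, det = 19·5 - (5)² = 70.
Step 2 — discriminant:
  Δ = trace² - 4·det = 576 - 280 = 296.
Step 3 — eigenvalues:
  λ = (trace ± √Δ)/2 = (24 ± 17.2047)/2,
  λ_1 = 20.6023,  λ_2 = 3.3977.

Step 4 — unit eigenvector for λ_1: solve (Sigma - λ_1 I)v = 0. First row:
  (19 - 20.6023)·v_x + (5)·v_y = 0, i.e. (-1.6023)·v_x + (5)·v_y = 0,
  so v ∝ (b, λ_1 - a) = (5, 1.6023) = u.
  ||u|| = √((5)² + (1.6023)²) = √(27.5674) ≈ 5.2505,
  v_1 = u/||u|| ≈ (0.9523, 0.3052) (||v_1|| = 1).

λ_1 = 20.6023,  λ_2 = 3.3977;  v_1 ≈ (0.9523, 0.3052)


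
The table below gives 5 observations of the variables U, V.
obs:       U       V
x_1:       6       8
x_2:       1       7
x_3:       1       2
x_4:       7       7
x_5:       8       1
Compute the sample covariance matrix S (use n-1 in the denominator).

Step 1 — column means:
  mean(U) = (6 + 1 + 1 + 7 + 8) / 5 = 23/5 = 4.6
  mean(V) = (8 + 7 + 2 + 7 + 1) / 5 = 25/5 = 5

Step 2 — sample covariance S[i,j] = (1/(n-1)) · Σ_k (x_{k,i} - mean_i) · (x_{k,j} - mean_j), with n-1 = 4.
  S[U,U] = ((1.4)·(1.4) + (-3.6)·(-3.6) + (-3.6)·(-3.6) + (2.4)·(2.4) + (3.4)·(3.4)) / 4 = 45.2/4 = 11.3
  S[U,V] = ((1.4)·(3) + (-3.6)·(2) + (-3.6)·(-3) + (2.4)·(2) + (3.4)·(-4)) / 4 = -1/4 = -0.25
  S[V,V] = ((3)·(3) + (2)·(2) + (-3)·(-3) + (2)·(2) + (-4)·(-4)) / 4 = 42/4 = 10.5

S is symmetric (S[j,i] = S[i,j]). Assembling:

S = [[11.3, -0.25],
 [-0.25, 10.5]]


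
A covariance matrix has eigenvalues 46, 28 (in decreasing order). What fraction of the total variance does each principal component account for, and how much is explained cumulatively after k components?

Step 1 — total variance = trace(Sigma) = Σ λ_i = 46 + 28 = 74.

Step 2 — fraction explained by component i = λ_i / Σ λ:
  PC1: 46/74 = 0.6216
  PC2: 28/74 = 0.3784

Step 3 — cumulative fraction after k components = (λ_1 + ... + λ_k) / Σ λ:
  k = 1: 46/74 = 0.6216
  k = 2: (46 + 28)/74 = 74/74 = 1

Summary (fraction, with percent):

explained: PC1 0.6216 (62.16%), PC2 0.3784 (37.84%);  cumulative: 0.6216, 1


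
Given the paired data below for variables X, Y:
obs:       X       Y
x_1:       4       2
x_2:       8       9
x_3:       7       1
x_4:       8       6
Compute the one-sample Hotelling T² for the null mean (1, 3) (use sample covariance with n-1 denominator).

Step 1 — sample mean vector:
  mean(X) = (4 + 8 + 7 + 8) / 4 = 27/4 = 6.75
  mean(Y) = (2 + 9 + 1 + 6) / 4 = 18/4 = 4.5
  x̄ = (6.75, 4.5),  deviation x̄ - mu_0 = (6.75, 4.5) - (1, 3) = (5.75, 1.5).

Step 2 — sample covariance matrix, S[i,j] = (1/(n-1)) · Σ_k (x_{k,i} - mean_i) · (x_{k,j} - mean_j), divisor n-1 = 3:
  S[X,X] = ((-2.75)·(-2.75) + (1.25)·(1.25) + (0.25)·(0.25) + (1.25)·(1.25)) / 3 = 10.75/3 = 3.5833
  S[X,Y] = ((-2.75)·(-2.5) + (1.25)·(4.5) + (0.25)·(-3.5) + (1.25)·(1.5)) / 3 = 13.5/3 = 4.5
  S[Y,Y] = ((-2.5)·(-2.5) + (4.5)·(4.5) + (-3.5)·(-3.5) + (1.5)·(1.5)) / 3 = 41/3 = 13.6667
  S = [[3.5833, 4.5],
 [4.5, 13.6667]].

Step 3 — invert S. det(S) = 3.5833·13.6667 - (4.5)² = 28.7222.
  S^{-1} = (1/det) · [[d, -b], [-b, a]] = [[0.4758, -0.1567],
 [-0.1567, 0.1248]].

Step 4 — quadratic form (x̄ - mu_0)^T · S^{-1} · (x̄ - mu_0):
  S^{-1} · (x̄ - mu_0) = (2.501, -0.7137),
  (x̄ - mu_0)^T · [...] = (5.75)·(2.501) + (1.5)·(-0.7137) = 13.31.

Step 5 — scale by n: T² = 4 · 13.31 = 53.2398.

T² ≈ 53.2398


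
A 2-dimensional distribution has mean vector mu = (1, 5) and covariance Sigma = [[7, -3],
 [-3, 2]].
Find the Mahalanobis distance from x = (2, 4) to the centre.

Step 1 — centre the observation: (x - mu) = (1, -1).

Step 2 — invert Sigma. det(Sigma) = 7·2 - (-3)² = 5.
  Sigma^{-1} = (1/det) · [[d, -b], [-b, a]] = [[0.4, 0.6],
 [0.6, 1.4]].

Step 3 — form the quadratic (x - mu)^T · Sigma^{-1} · (x - mu):
  Sigma^{-1} · (x - mu) = (-0.2, -0.8).
  (x - mu)^T · [Sigma^{-1} · (x - mu)] = (1)·(-0.2) + (-1)·(-0.8) = 0.6.

Step 4 — take square root: d = √(0.6) ≈ 0.7746.

d(x, mu) = √(0.6) ≈ 0.7746


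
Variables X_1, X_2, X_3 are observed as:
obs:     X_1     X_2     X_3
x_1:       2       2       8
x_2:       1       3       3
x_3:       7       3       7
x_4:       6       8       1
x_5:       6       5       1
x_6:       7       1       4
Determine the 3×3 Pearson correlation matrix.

Step 1 — column means:
  mean(X_1) = (2 + 1 + 7 + 6 + 6 + 7) / 6 = 29/6 = 4.8333
  mean(X_2) = (2 + 3 + 3 + 8 + 5 + 1) / 6 = 22/6 = 3.6667
  mean(X_3) = (8 + 3 + 7 + 1 + 1 + 4) / 6 = 24/6 = 4

Step 2 — sample variances and covariances s[i,j] = (1/(n-1)) · Σ_k (x_{k,i} - mean_i) · (x_{k,j} - mean_j), with n-1 = 5:
  s[X_1,X_1] = ((-2.8333)·(-2.8333) + (-3.8333)·(-3.8333) + (2.1667)·(2.1667) + (1.1667)·(1.1667) + (1.1667)·(1.1667) + (2.1667)·(2.1667)) / 5 = 34.8333/5 = 6.9667
  s[X_1,X_2] = ((-2.8333)·(-1.6667) + (-3.8333)·(-0.6667) + (2.1667)·(-0.6667) + (1.1667)·(4.3333) + (1.1667)·(1.3333) + (2.1667)·(-2.6667)) / 5 = 6.6667/5 = 1.3333
  s[X_1,X_3] = ((-2.8333)·(4) + (-3.8333)·(-1) + (2.1667)·(3) + (1.1667)·(-3) + (1.1667)·(-3) + (2.1667)·(0)) / 5 = -8/5 = -1.6
  s[X_2,X_2] = ((-1.6667)·(-1.6667) + (-0.6667)·(-0.6667) + (-0.6667)·(-0.6667) + (4.3333)·(4.3333) + (1.3333)·(1.3333) + (-2.6667)·(-2.6667)) / 5 = 31.3333/5 = 6.2667
  s[X_2,X_3] = ((-1.6667)·(4) + (-0.6667)·(-1) + (-0.6667)·(3) + (4.3333)·(-3) + (1.3333)·(-3) + (-2.6667)·(0)) / 5 = -25/5 = -5
  s[X_3,X_3] = ((4)·(4) + (-1)·(-1) + (3)·(3) + (-3)·(-3) + (-3)·(-3) + (0)·(0)) / 5 = 44/5 = 8.8
  Sample standard deviations s_i = √(s[i,i]):
  s(X_1) = √(6.9667) = 2.6394
  s(X_2) = √(6.2667) = 2.5033
  s(X_3) = √(8.8) = 2.9665

Step 3 — r_{ij} = s_{ij} / (s_i · s_j):
  r[X_1,X_1] = 1 (diagonal).
  r[X_1,X_2] = 1.3333 / (2.6394 · 2.5033) = 1.3333 / 6.6074 = 0.2018
  r[X_1,X_3] = -1.6 / (2.6394 · 2.9665) = -1.6 / 7.8299 = -0.2043
  r[X_2,X_2] = 1 (diagonal).
  r[X_2,X_3] = -5 / (2.5033 · 2.9665) = -5 / 7.4261 = -0.6733
  r[X_3,X_3] = 1 (diagonal).

R is symmetric with unit diagonal. Assembling:

R = [[1, 0.2018, -0.2043],
 [0.2018, 1, -0.6733],
 [-0.2043, -0.6733, 1]]


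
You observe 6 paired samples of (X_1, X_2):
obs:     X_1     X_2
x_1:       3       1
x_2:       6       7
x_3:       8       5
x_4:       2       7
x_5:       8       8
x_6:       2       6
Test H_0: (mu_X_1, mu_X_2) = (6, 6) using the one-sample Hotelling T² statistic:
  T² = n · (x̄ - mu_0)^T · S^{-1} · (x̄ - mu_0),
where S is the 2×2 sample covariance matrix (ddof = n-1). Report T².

Step 1 — sample mean vector:
  mean(X_1) = (3 + 6 + 8 + 2 + 8 + 2) / 6 = 29/6 = 4.8333
  mean(X_2) = (1 + 7 + 5 + 7 + 8 + 6) / 6 = 34/6 = 5.6667
  x̄ = (4.8333, 5.6667),  deviation x̄ - mu_0 = (4.8333, 5.6667) - (6, 6) = (-1.1667, -0.3333).

Step 2 — sample covariance matrix, S[i,j] = (1/(n-1)) · Σ_k (x_{k,i} - mean_i) · (x_{k,j} - mean_j), divisor n-1 = 5:
  S[X_1,X_1] = ((-1.8333)·(-1.8333) + (1.1667)·(1.1667) + (3.1667)·(3.1667) + (-2.8333)·(-2.8333) + (3.1667)·(3.1667) + (-2.8333)·(-2.8333)) / 5 = 40.8333/5 = 8.1667
  S[X_1,X_2] = ((-1.8333)·(-4.6667) + (1.1667)·(1.3333) + (3.1667)·(-0.6667) + (-2.8333)·(1.3333) + (3.1667)·(2.3333) + (-2.8333)·(0.3333)) / 5 = 10.6667/5 = 2.1333
  S[X_2,X_2] = ((-4.6667)·(-4.6667) + (1.3333)·(1.3333) + (-0.6667)·(-0.6667) + (1.3333)·(1.3333) + (2.3333)·(2.3333) + (0.3333)·(0.3333)) / 5 = 31.3333/5 = 6.2667
  S = [[8.1667, 2.1333],
 [2.1333, 6.2667]].

Step 3 — invert S. det(S) = 8.1667·6.2667 - (2.1333)² = 46.6267.
  S^{-1} = (1/det) · [[d, -b], [-b, a]] = [[0.1344, -0.0458],
 [-0.0458, 0.1752]].

Step 4 — quadratic form (x̄ - mu_0)^T · S^{-1} · (x̄ - mu_0):
  S^{-1} · (x̄ - mu_0) = (-0.1415, -0.005),
  (x̄ - mu_0)^T · [...] = (-1.1667)·(-0.1415) + (-0.3333)·(-0.005) = 0.1668.

Step 5 — scale by n: T² = 6 · 0.1668 = 1.0009.

T² ≈ 1.0009


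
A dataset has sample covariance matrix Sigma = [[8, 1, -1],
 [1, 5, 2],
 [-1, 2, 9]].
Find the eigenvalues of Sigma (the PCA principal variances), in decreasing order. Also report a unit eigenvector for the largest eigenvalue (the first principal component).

Step 1 — characteristic polynomial p(λ) = det(λI - Sigma) = λ³ - tr·λ² + c_1·λ - det, where tr = trace, c_1 = sum of the principal 2×2 minors, det = det(Sigma):
  tr = 8 + 5 + 9 = 22,
  c_1 = (8·5 - (1)²) + (8·9 - (-1)²) + (5·9 - (2)²) = 39 + 71 + 41 = 151,
  det = 8·(5·9 - (2)²) - (1)·((1)·9 - (2)·(-1)) + (-1)·((1)·(2) - 5·(-1)) = 8·(41) - (1)·(11) + (-1)·(7) = 310.
  So p(λ) = λ³ - 22λ² + 151λ - 310.
Step 2 — look for an integer root (rational root theorem: any rational root is an integer divisor of 310). Testing λ = 10:
  p(10) = 1000 - 2200 + 1510 - 310 = 0  ✓
  Dividing out (λ - 10): p(λ) = (λ - 10)(λ² - 12λ + 31).
Step 3 — remaining eigenvalues from the quadratic λ² - 12λ + 31 = 0:
  Δ = 12² - 4·31 = 144 - 124 = 20,  λ = (12 ± √20)/2 = (12 ± 4.4721)/2 ≈ 8.2361 or 3.7639.
  Sorted: λ_1 = 10,  λ_2 = 8.2361,  λ_3 = 3.7639  (check: sum = 22 = tr ✓).

Step 4 — unit eigenvector for λ_1 = 10: v spans the null space of (Sigma - λ_1 I), whose rows are
  r_1 = (-2, 1, -1),  r_2 = (1, -5, 2),  r_3 = (-1, 2, -1).
  v is orthogonal to every row, so take v ∝ r_1 × r_2 = ((1)·(2) - (-1)·(-5), (-1)·(1) - (-2)·(2), (-2)·(-5) - (1)·(1)) = (-3, 3, 9).
  Rescale (divide by 3; multiply by -1 so the first nonzero entry is positive): u = (1, -1, -3).
  ||u|| = √((1)² + (-1)² + (-3)²) = √(11) ≈ 3.3166,  v_1 = u/||u|| ≈ (0.3015, -0.3015, -0.9045) (||v_1|| = 1).

λ_1 = 10,  λ_2 = 8.2361,  λ_3 = 3.7639;  v_1 ≈ (0.3015, -0.3015, -0.9045)


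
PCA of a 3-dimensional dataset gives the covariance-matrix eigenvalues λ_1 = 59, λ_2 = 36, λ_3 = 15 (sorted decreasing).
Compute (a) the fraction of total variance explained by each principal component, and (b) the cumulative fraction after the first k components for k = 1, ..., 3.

Step 1 — total variance = trace(Sigma) = Σ λ_i = 59 + 36 + 15 = 110.

Step 2 — fraction explained by component i = λ_i / Σ λ:
  PC1: 59/110 = 0.5364
  PC2: 36/110 = 0.3273
  PC3: 15/110 = 0.1364

Step 3 — cumulative fraction after k components = (λ_1 + ... + λ_k) / Σ λ:
  k = 1: 59/110 = 0.5364
  k = 2: (59 + 36)/110 = 95/110 = 0.8636
  k = 3: (59 + 36 + 15)/110 = 110/110 = 1

Summary (fraction, with percent):

explained: PC1 0.5364 (53.64%), PC2 0.3273 (32.73%), PC3 0.1364 (13.64%);  cumulative: 0.5364, 0.8636, 1


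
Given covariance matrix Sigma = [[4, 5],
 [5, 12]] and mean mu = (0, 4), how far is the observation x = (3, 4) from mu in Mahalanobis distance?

Step 1 — centre the observation: (x - mu) = (3, 0).

Step 2 — invert Sigma. det(Sigma) = 4·12 - (5)² = 23.
  Sigma^{-1} = (1/det) · [[d, -b], [-b, a]] = [[0.5217, -0.2174],
 [-0.2174, 0.1739]].

Step 3 — form the quadratic (x - mu)^T · Sigma^{-1} · (x - mu):
  Sigma^{-1} · (x - mu) = (1.5652, -0.6522).
  (x - mu)^T · [Sigma^{-1} · (x - mu)] = (3)·(1.5652) + (0)·(-0.6522) = 4.6957.

Step 4 — take square root: d = √(4.6957) ≈ 2.1669.

d(x, mu) = √(4.6957) ≈ 2.1669


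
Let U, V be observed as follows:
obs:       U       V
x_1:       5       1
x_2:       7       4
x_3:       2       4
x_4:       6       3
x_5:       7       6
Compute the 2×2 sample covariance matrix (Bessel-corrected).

Step 1 — column means:
  mean(U) = (5 + 7 + 2 + 6 + 7) / 5 = 27/5 = 5.4
  mean(V) = (1 + 4 + 4 + 3 + 6) / 5 = 18/5 = 3.6

Step 2 — sample covariance S[i,j] = (1/(n-1)) · Σ_k (x_{k,i} - mean_i) · (x_{k,j} - mean_j), with n-1 = 4.
  S[U,U] = ((-0.4)·(-0.4) + (1.6)·(1.6) + (-3.4)·(-3.4) + (0.6)·(0.6) + (1.6)·(1.6)) / 4 = 17.2/4 = 4.3
  S[U,V] = ((-0.4)·(-2.6) + (1.6)·(0.4) + (-3.4)·(0.4) + (0.6)·(-0.6) + (1.6)·(2.4)) / 4 = 3.8/4 = 0.95
  S[V,V] = ((-2.6)·(-2.6) + (0.4)·(0.4) + (0.4)·(0.4) + (-0.6)·(-0.6) + (2.4)·(2.4)) / 4 = 13.2/4 = 3.3

S is symmetric (S[j,i] = S[i,j]). Assembling:

S = [[4.3, 0.95],
 [0.95, 3.3]]


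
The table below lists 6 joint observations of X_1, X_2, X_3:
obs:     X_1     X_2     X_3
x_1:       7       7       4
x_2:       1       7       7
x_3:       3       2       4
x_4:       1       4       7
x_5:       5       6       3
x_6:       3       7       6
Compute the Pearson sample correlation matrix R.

Step 1 — column means:
  mean(X_1) = (7 + 1 + 3 + 1 + 5 + 3) / 6 = 20/6 = 3.3333
  mean(X_2) = (7 + 7 + 2 + 4 + 6 + 7) / 6 = 33/6 = 5.5
  mean(X_3) = (4 + 7 + 4 + 7 + 3 + 6) / 6 = 31/6 = 5.1667

Step 2 — sample variances and covariances s[i,j] = (1/(n-1)) · Σ_k (x_{k,i} - mean_i) · (x_{k,j} - mean_j), with n-1 = 5:
  s[X_1,X_1] = ((3.6667)·(3.6667) + (-2.3333)·(-2.3333) + (-0.3333)·(-0.3333) + (-2.3333)·(-2.3333) + (1.6667)·(1.6667) + (-0.3333)·(-0.3333)) / 5 = 27.3333/5 = 5.4667
  s[X_1,X_2] = ((3.6667)·(1.5) + (-2.3333)·(1.5) + (-0.3333)·(-3.5) + (-2.3333)·(-1.5) + (1.6667)·(0.5) + (-0.3333)·(1.5)) / 5 = 7/5 = 1.4
  s[X_1,X_3] = ((3.6667)·(-1.1667) + (-2.3333)·(1.8333) + (-0.3333)·(-1.1667) + (-2.3333)·(1.8333) + (1.6667)·(-2.1667) + (-0.3333)·(0.8333)) / 5 = -16.3333/5 = -3.2667
  s[X_2,X_2] = ((1.5)·(1.5) + (1.5)·(1.5) + (-3.5)·(-3.5) + (-1.5)·(-1.5) + (0.5)·(0.5) + (1.5)·(1.5)) / 5 = 21.5/5 = 4.3
  s[X_2,X_3] = ((1.5)·(-1.1667) + (1.5)·(1.8333) + (-3.5)·(-1.1667) + (-1.5)·(1.8333) + (0.5)·(-2.1667) + (1.5)·(0.8333)) / 5 = 2.5/5 = 0.5
  s[X_3,X_3] = ((-1.1667)·(-1.1667) + (1.8333)·(1.8333) + (-1.1667)·(-1.1667) + (1.8333)·(1.8333) + (-2.1667)·(-2.1667) + (0.8333)·(0.8333)) / 5 = 14.8333/5 = 2.9667
  Sample standard deviations s_i = √(s[i,i]):
  s(X_1) = √(5.4667) = 2.3381
  s(X_2) = √(4.3) = 2.0736
  s(X_3) = √(2.9667) = 1.7224

Step 3 — r_{ij} = s_{ij} / (s_i · s_j):
  r[X_1,X_1] = 1 (diagonal).
  r[X_1,X_2] = 1.4 / (2.3381 · 2.0736) = 1.4 / 4.8484 = 0.2888
  r[X_1,X_3] = -3.2667 / (2.3381 · 1.7224) = -3.2667 / 4.0271 = -0.8112
  r[X_2,X_2] = 1 (diagonal).
  r[X_2,X_3] = 0.5 / (2.0736 · 1.7224) = 0.5 / 3.5716 = 0.14
  r[X_3,X_3] = 1 (diagonal).

R is symmetric with unit diagonal. Assembling:

R = [[1, 0.2888, -0.8112],
 [0.2888, 1, 0.14],
 [-0.8112, 0.14, 1]]


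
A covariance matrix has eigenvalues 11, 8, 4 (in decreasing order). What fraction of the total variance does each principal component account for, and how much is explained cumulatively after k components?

Step 1 — total variance = trace(Sigma) = Σ λ_i = 11 + 8 + 4 = 23.

Step 2 — fraction explained by component i = λ_i / Σ λ:
  PC1: 11/23 = 0.4783
  PC2: 8/23 = 0.3478
  PC3: 4/23 = 0.1739

Step 3 — cumulative fraction after k components = (λ_1 + ... + λ_k) / Σ λ:
  k = 1: 11/23 = 0.4783
  k = 2: (11 + 8)/23 = 19/23 = 0.8261
  k = 3: (11 + 8 + 4)/23 = 23/23 = 1

Summary (fraction, with percent):

explained: PC1 0.4783 (47.83%), PC2 0.3478 (34.78%), PC3 0.1739 (17.39%);  cumulative: 0.4783, 0.8261, 1


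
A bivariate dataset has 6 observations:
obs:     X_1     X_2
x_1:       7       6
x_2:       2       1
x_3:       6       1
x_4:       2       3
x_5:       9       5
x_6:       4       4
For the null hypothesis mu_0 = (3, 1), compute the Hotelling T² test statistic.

Step 1 — sample mean vector:
  mean(X_1) = (7 + 2 + 6 + 2 + 9 + 4) / 6 = 30/6 = 5
  mean(X_2) = (6 + 1 + 1 + 3 + 5 + 4) / 6 = 20/6 = 3.3333
  x̄ = (5, 3.3333),  deviation x̄ - mu_0 = (5, 3.3333) - (3, 1) = (2, 2.3333).

Step 2 — sample covariance matrix, S[i,j] = (1/(n-1)) · Σ_k (x_{k,i} - mean_i) · (x_{k,j} - mean_j), divisor n-1 = 5:
  S[X_1,X_1] = ((2)·(2) + (-3)·(-3) + (1)·(1) + (-3)·(-3) + (4)·(4) + (-1)·(-1)) / 5 = 40/5 = 8
  S[X_1,X_2] = ((2)·(2.6667) + (-3)·(-2.3333) + (1)·(-2.3333) + (-3)·(-0.3333) + (4)·(1.6667) + (-1)·(0.6667)) / 5 = 17/5 = 3.4
  S[X_2,X_2] = ((2.6667)·(2.6667) + (-2.3333)·(-2.3333) + (-2.3333)·(-2.3333) + (-0.3333)·(-0.3333) + (1.6667)·(1.6667) + (0.6667)·(0.6667)) / 5 = 21.3333/5 = 4.2667
  S = [[8, 3.4],
 [3.4, 4.2667]].

Step 3 — invert S. det(S) = 8·4.2667 - (3.4)² = 22.5733.
  S^{-1} = (1/det) · [[d, -b], [-b, a]] = [[0.189, -0.1506],
 [-0.1506, 0.3544]].

Step 4 — quadratic form (x̄ - mu_0)^T · S^{-1} · (x̄ - mu_0):
  S^{-1} · (x̄ - mu_0) = (0.0266, 0.5257),
  (x̄ - mu_0)^T · [...] = (2)·(0.0266) + (2.3333)·(0.5257) = 1.2798.

Step 5 — scale by n: T² = 6 · 1.2798 = 7.6787.

T² ≈ 7.6787


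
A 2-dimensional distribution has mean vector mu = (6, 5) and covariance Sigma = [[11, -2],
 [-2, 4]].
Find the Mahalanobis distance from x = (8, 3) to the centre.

Step 1 — centre the observation: (x - mu) = (2, -2).

Step 2 — invert Sigma. det(Sigma) = 11·4 - (-2)² = 40.
  Sigma^{-1} = (1/det) · [[d, -b], [-b, a]] = [[0.1, 0.05],
 [0.05, 0.275]].

Step 3 — form the quadratic (x - mu)^T · Sigma^{-1} · (x - mu):
  Sigma^{-1} · (x - mu) = (0.1, -0.45).
  (x - mu)^T · [Sigma^{-1} · (x - mu)] = (2)·(0.1) + (-2)·(-0.45) = 1.1.

Step 4 — take square root: d = √(1.1) ≈ 1.0488.

d(x, mu) = √(1.1) ≈ 1.0488


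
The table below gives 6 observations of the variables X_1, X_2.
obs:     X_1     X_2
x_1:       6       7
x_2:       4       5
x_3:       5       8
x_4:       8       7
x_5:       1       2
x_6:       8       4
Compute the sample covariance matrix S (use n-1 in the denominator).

Step 1 — column means:
  mean(X_1) = (6 + 4 + 5 + 8 + 1 + 8) / 6 = 32/6 = 5.3333
  mean(X_2) = (7 + 5 + 8 + 7 + 2 + 4) / 6 = 33/6 = 5.5

Step 2 — sample covariance S[i,j] = (1/(n-1)) · Σ_k (x_{k,i} - mean_i) · (x_{k,j} - mean_j), with n-1 = 5.
  S[X_1,X_1] = ((0.6667)·(0.6667) + (-1.3333)·(-1.3333) + (-0.3333)·(-0.3333) + (2.6667)·(2.6667) + (-4.3333)·(-4.3333) + (2.6667)·(2.6667)) / 5 = 35.3333/5 = 7.0667
  S[X_1,X_2] = ((0.6667)·(1.5) + (-1.3333)·(-0.5) + (-0.3333)·(2.5) + (2.6667)·(1.5) + (-4.3333)·(-3.5) + (2.6667)·(-1.5)) / 5 = 16/5 = 3.2
  S[X_2,X_2] = ((1.5)·(1.5) + (-0.5)·(-0.5) + (2.5)·(2.5) + (1.5)·(1.5) + (-3.5)·(-3.5) + (-1.5)·(-1.5)) / 5 = 25.5/5 = 5.1

S is symmetric (S[j,i] = S[i,j]). Assembling:

S = [[7.0667, 3.2],
 [3.2, 5.1]]


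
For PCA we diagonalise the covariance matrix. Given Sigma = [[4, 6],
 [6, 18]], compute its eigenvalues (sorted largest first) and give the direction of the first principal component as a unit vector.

Step 1 — characteristic polynomial of 2×2 Sigma:
  det(Sigma - λI) = λ² - trace · λ + det = 0.
  trace = 4 + 18 = 22, det = 4·18 - (6)² = 36.
Step 2 — discriminant:
  Δ = trace² - 4·det = 484 - 144 = 340.
Step 3 — eigenvalues:
  λ = (trace ± √Δ)/2 = (22 ± 18.4391)/2,
  λ_1 = 20.2195,  λ_2 = 1.7805.

Step 4 — unit eigenvector for λ_1: solve (Sigma - λ_1 I)v = 0. First row:
  (4 - 20.2195)·v_x + (6)·v_y = 0, i.e. (-16.2195)·v_x + (6)·v_y = 0,
  so v ∝ (b, λ_1 - a) = (6, 16.2195) = u.
  ||u|| = √((6)² + (16.2195)²) = √(299.0736) ≈ 17.2937,
  v_1 = u/||u|| ≈ (0.3469, 0.9379) (||v_1|| = 1).

λ_1 = 20.2195,  λ_2 = 1.7805;  v_1 ≈ (0.3469, 0.9379)


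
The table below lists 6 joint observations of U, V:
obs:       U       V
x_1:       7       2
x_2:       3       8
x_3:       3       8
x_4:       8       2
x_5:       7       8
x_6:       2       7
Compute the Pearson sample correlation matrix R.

Step 1 — column means:
  mean(U) = (7 + 3 + 3 + 8 + 7 + 2) / 6 = 30/6 = 5
  mean(V) = (2 + 8 + 8 + 2 + 8 + 7) / 6 = 35/6 = 5.8333

Step 2 — sample variances and covariances s[i,j] = (1/(n-1)) · Σ_k (x_{k,i} - mean_i) · (x_{k,j} - mean_j), with n-1 = 5:
  s[U,U] = ((2)·(2) + (-2)·(-2) + (-2)·(-2) + (3)·(3) + (2)·(2) + (-3)·(-3)) / 5 = 34/5 = 6.8
  s[U,V] = ((2)·(-3.8333) + (-2)·(2.1667) + (-2)·(2.1667) + (3)·(-3.8333) + (2)·(2.1667) + (-3)·(1.1667)) / 5 = -27/5 = -5.4
  s[V,V] = ((-3.8333)·(-3.8333) + (2.1667)·(2.1667) + (2.1667)·(2.1667) + (-3.8333)·(-3.8333) + (2.1667)·(2.1667) + (1.1667)·(1.1667)) / 5 = 44.8333/5 = 8.9667
  Sample standard deviations s_i = √(s[i,i]):
  s(U) = √(6.8) = 2.6077
  s(V) = √(8.9667) = 2.9944

Step 3 — r_{ij} = s_{ij} / (s_i · s_j):
  r[U,U] = 1 (diagonal).
  r[U,V] = -5.4 / (2.6077 · 2.9944) = -5.4 / 7.8085 = -0.6916
  r[V,V] = 1 (diagonal).

R is symmetric with unit diagonal. Assembling:

R = [[1, -0.6916],
 [-0.6916, 1]]


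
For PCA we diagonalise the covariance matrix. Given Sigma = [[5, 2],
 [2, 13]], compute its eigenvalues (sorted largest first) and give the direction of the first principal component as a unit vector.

Step 1 — characteristic polynomial of 2×2 Sigma:
  det(Sigma - λI) = λ² - trace · λ + det = 0.
  trace = 5 + 13 = 18, det = 5·13 - (2)² = 61.
Step 2 — discriminant:
  Δ = trace² - 4·det = 324 - 244 = 80.
Step 3 — eigenvalues:
  λ = (trace ± √Δ)/2 = (18 ± 8.9443)/2,
  λ_1 = 13.4721,  λ_2 = 4.5279.

Step 4 — unit eigenvector for λ_1: solve (Sigma - λ_1 I)v = 0. First row:
  (5 - 13.4721)·v_x + (2)·v_y = 0, i.e. (-8.4721)·v_x + (2)·v_y = 0,
  so v ∝ (b, λ_1 - a) = (2, 8.4721) = u.
  ||u|| = √((2)² + (8.4721)²) = √(75.7771) ≈ 8.705,
  v_1 = u/||u|| ≈ (0.2298, 0.9732) (||v_1|| = 1).

λ_1 = 13.4721,  λ_2 = 4.5279;  v_1 ≈ (0.2298, 0.9732)


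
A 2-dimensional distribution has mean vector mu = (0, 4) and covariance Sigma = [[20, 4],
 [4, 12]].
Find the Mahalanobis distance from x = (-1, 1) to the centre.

Step 1 — centre the observation: (x - mu) = (-1, -3).

Step 2 — invert Sigma. det(Sigma) = 20·12 - (4)² = 224.
  Sigma^{-1} = (1/det) · [[d, -b], [-b, a]] = [[0.0536, -0.0179],
 [-0.0179, 0.0893]].

Step 3 — form the quadratic (x - mu)^T · Sigma^{-1} · (x - mu):
  Sigma^{-1} · (x - mu) = (0, -0.25).
  (x - mu)^T · [Sigma^{-1} · (x - mu)] = (-1)·(0) + (-3)·(-0.25) = 0.75.

Step 4 — take square root: d = √(0.75) ≈ 0.866.

d(x, mu) = √(0.75) ≈ 0.866


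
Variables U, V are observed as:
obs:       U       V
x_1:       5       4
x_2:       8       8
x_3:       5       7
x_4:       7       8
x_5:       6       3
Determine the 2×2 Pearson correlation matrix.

Step 1 — column means:
  mean(U) = (5 + 8 + 5 + 7 + 6) / 5 = 31/5 = 6.2
  mean(V) = (4 + 8 + 7 + 8 + 3) / 5 = 30/5 = 6

Step 2 — sample variances and covariances s[i,j] = (1/(n-1)) · Σ_k (x_{k,i} - mean_i) · (x_{k,j} - mean_j), with n-1 = 4:
  s[U,U] = ((-1.2)·(-1.2) + (1.8)·(1.8) + (-1.2)·(-1.2) + (0.8)·(0.8) + (-0.2)·(-0.2)) / 4 = 6.8/4 = 1.7
  s[U,V] = ((-1.2)·(-2) + (1.8)·(2) + (-1.2)·(1) + (0.8)·(2) + (-0.2)·(-3)) / 4 = 7/4 = 1.75
  s[V,V] = ((-2)·(-2) + (2)·(2) + (1)·(1) + (2)·(2) + (-3)·(-3)) / 4 = 22/4 = 5.5
  Sample standard deviations s_i = √(s[i,i]):
  s(U) = √(1.7) = 1.3038
  s(V) = √(5.5) = 2.3452

Step 3 — r_{ij} = s_{ij} / (s_i · s_j):
  r[U,U] = 1 (diagonal).
  r[U,V] = 1.75 / (1.3038 · 2.3452) = 1.75 / 3.0578 = 0.5723
  r[V,V] = 1 (diagonal).

R is symmetric with unit diagonal. Assembling:

R = [[1, 0.5723],
 [0.5723, 1]]


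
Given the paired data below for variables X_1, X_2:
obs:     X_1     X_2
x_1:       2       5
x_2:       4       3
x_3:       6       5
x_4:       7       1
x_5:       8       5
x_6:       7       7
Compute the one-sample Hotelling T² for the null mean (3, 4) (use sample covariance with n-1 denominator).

Step 1 — sample mean vector:
  mean(X_1) = (2 + 4 + 6 + 7 + 8 + 7) / 6 = 34/6 = 5.6667
  mean(X_2) = (5 + 3 + 5 + 1 + 5 + 7) / 6 = 26/6 = 4.3333
  x̄ = (5.6667, 4.3333),  deviation x̄ - mu_0 = (5.6667, 4.3333) - (3, 4) = (2.6667, 0.3333).

Step 2 — sample covariance matrix, S[i,j] = (1/(n-1)) · Σ_k (x_{k,i} - mean_i) · (x_{k,j} - mean_j), divisor n-1 = 5:
  S[X_1,X_1] = ((-3.6667)·(-3.6667) + (-1.6667)·(-1.6667) + (0.3333)·(0.3333) + (1.3333)·(1.3333) + (2.3333)·(2.3333) + (1.3333)·(1.3333)) / 5 = 25.3333/5 = 5.0667
  S[X_1,X_2] = ((-3.6667)·(0.6667) + (-1.6667)·(-1.3333) + (0.3333)·(0.6667) + (1.3333)·(-3.3333) + (2.3333)·(0.6667) + (1.3333)·(2.6667)) / 5 = 0.6667/5 = 0.1333
  S[X_2,X_2] = ((0.6667)·(0.6667) + (-1.3333)·(-1.3333) + (0.6667)·(0.6667) + (-3.3333)·(-3.3333) + (0.6667)·(0.6667) + (2.6667)·(2.6667)) / 5 = 21.3333/5 = 4.2667
  S = [[5.0667, 0.1333],
 [0.1333, 4.2667]].

Step 3 — invert S. det(S) = 5.0667·4.2667 - (0.1333)² = 21.6.
  S^{-1} = (1/det) · [[d, -b], [-b, a]] = [[0.1975, -0.0062],
 [-0.0062, 0.2346]].

Step 4 — quadratic form (x̄ - mu_0)^T · S^{-1} · (x̄ - mu_0):
  S^{-1} · (x̄ - mu_0) = (0.5247, 0.0617),
  (x̄ - mu_0)^T · [...] = (2.6667)·(0.5247) + (0.3333)·(0.0617) = 1.4198.

Step 5 — scale by n: T² = 6 · 1.4198 = 8.5185.

T² ≈ 8.5185


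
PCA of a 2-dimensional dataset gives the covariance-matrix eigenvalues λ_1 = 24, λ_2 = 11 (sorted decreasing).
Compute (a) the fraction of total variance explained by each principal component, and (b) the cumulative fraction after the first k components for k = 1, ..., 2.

Step 1 — total variance = trace(Sigma) = Σ λ_i = 24 + 11 = 35.

Step 2 — fraction explained by component i = λ_i / Σ λ:
  PC1: 24/35 = 0.6857
  PC2: 11/35 = 0.3143

Step 3 — cumulative fraction after k components = (λ_1 + ... + λ_k) / Σ λ:
  k = 1: 24/35 = 0.6857
  k = 2: (24 + 11)/35 = 35/35 = 1

Summary (fraction, with percent):

explained: PC1 0.6857 (68.57%), PC2 0.3143 (31.43%);  cumulative: 0.6857, 1


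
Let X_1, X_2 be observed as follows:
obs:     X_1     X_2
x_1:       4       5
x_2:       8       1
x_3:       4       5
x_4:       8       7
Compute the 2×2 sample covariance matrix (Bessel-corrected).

Step 1 — column means:
  mean(X_1) = (4 + 8 + 4 + 8) / 4 = 24/4 = 6
  mean(X_2) = (5 + 1 + 5 + 7) / 4 = 18/4 = 4.5

Step 2 — sample covariance S[i,j] = (1/(n-1)) · Σ_k (x_{k,i} - mean_i) · (x_{k,j} - mean_j), with n-1 = 3.
  S[X_1,X_1] = ((-2)·(-2) + (2)·(2) + (-2)·(-2) + (2)·(2)) / 3 = 16/3 = 5.3333
  S[X_1,X_2] = ((-2)·(0.5) + (2)·(-3.5) + (-2)·(0.5) + (2)·(2.5)) / 3 = -4/3 = -1.3333
  S[X_2,X_2] = ((0.5)·(0.5) + (-3.5)·(-3.5) + (0.5)·(0.5) + (2.5)·(2.5)) / 3 = 19/3 = 6.3333

S is symmetric (S[j,i] = S[i,j]). Assembling:

S = [[5.3333, -1.3333],
 [-1.3333, 6.3333]]


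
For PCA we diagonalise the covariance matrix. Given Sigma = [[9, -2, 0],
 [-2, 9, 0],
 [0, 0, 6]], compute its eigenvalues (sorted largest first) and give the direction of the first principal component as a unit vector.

Step 1 — characteristic polynomial p(λ) = det(λI - Sigma) = λ³ - tr·λ² + c_1·λ - det, where tr = trace, c_1 = sum of the principal 2×2 minors, det = det(Sigma):
  tr = 9 + 9 + 6 = 24,
  c_1 = (9·9 - (-2)²) + (9·6 - (0)²) + (9·6 - (0)²) = 77 + 54 + 54 = 185,
  det = 9·(9·6 - (0)²) - (-2)·((-2)·6 - (0)·(0)) + (0)·((-2)·(0) - 9·(0)) = 9·(54) - (-2)·(-12) + (0)·(0) = 462.
  So p(λ) = λ³ - 24λ² + 185λ - 462.
Step 2 — look for an integer root (rational root theorem: any rational root is an integer divisor of 462). Testing λ = 6:
  p(6) = 216 - 864 + 1110 - 462 = 0  ✓
  Dividing out (λ - 6): p(λ) = (λ - 6)(λ² - 18λ + 77).
Step 3 — remaining eigenvalues from the quadratic λ² - 18λ + 77 = 0:
  Δ = 18² - 4·77 = 324 - 308 = 16,  λ = (18 ± √16)/2 = (18 ± 4)/2 = 11 or 7.
  Sorted: λ_1 = 11,  λ_2 = 7,  λ_3 = 6  (check: sum = 24 = tr ✓).

Step 4 — unit eigenvector for λ_1 = 11: v spans the null space of (Sigma - λ_1 I), whose rows are
  r_1 = (-2, -2, 0),  r_2 = (-2, -2, 0),  r_3 = (0, 0, -5).
  v is orthogonal to every row, so take v ∝ r_1 × r_3 = ((-2)·(-5) - (0)·(0), (0)·(0) - (-2)·(-5), (-2)·(0) - (-2)·(0)) = (10, -10, 0).
  Rescale (divide by 10): u = (1, -1, 0).
  ||u|| = √((1)² + (-1)² + (0)²) = √(2) ≈ 1.4142,  v_1 = u/||u|| ≈ (0.7071, -0.7071, 0) (||v_1|| = 1).

λ_1 = 11,  λ_2 = 7,  λ_3 = 6;  v_1 ≈ (0.7071, -0.7071, 0)


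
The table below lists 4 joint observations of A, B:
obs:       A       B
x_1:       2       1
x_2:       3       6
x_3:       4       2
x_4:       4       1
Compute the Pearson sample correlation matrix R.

Step 1 — column means:
  mean(A) = (2 + 3 + 4 + 4) / 4 = 13/4 = 3.25
  mean(B) = (1 + 6 + 2 + 1) / 4 = 10/4 = 2.5

Step 2 — sample variances and covariances s[i,j] = (1/(n-1)) · Σ_k (x_{k,i} - mean_i) · (x_{k,j} - mean_j), with n-1 = 3:
  s[A,A] = ((-1.25)·(-1.25) + (-0.25)·(-0.25) + (0.75)·(0.75) + (0.75)·(0.75)) / 3 = 2.75/3 = 0.9167
  s[A,B] = ((-1.25)·(-1.5) + (-0.25)·(3.5) + (0.75)·(-0.5) + (0.75)·(-1.5)) / 3 = -0.5/3 = -0.1667
  s[B,B] = ((-1.5)·(-1.5) + (3.5)·(3.5) + (-0.5)·(-0.5) + (-1.5)·(-1.5)) / 3 = 17/3 = 5.6667
  Sample standard deviations s_i = √(s[i,i]):
  s(A) = √(0.9167) = 0.9574
  s(B) = √(5.6667) = 2.3805

Step 3 — r_{ij} = s_{ij} / (s_i · s_j):
  r[A,A] = 1 (diagonal).
  r[A,B] = -0.1667 / (0.9574 · 2.3805) = -0.1667 / 2.2791 = -0.0731
  r[B,B] = 1 (diagonal).

R is symmetric with unit diagonal. Assembling:

R = [[1, -0.0731],
 [-0.0731, 1]]


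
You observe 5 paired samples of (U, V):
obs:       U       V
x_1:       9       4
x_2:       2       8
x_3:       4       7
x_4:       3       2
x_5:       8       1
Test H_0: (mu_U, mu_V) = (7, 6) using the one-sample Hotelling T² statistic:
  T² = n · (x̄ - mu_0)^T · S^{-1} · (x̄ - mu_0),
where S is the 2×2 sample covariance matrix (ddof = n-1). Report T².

Step 1 — sample mean vector:
  mean(U) = (9 + 2 + 4 + 3 + 8) / 5 = 26/5 = 5.2
  mean(V) = (4 + 8 + 7 + 2 + 1) / 5 = 22/5 = 4.4
  x̄ = (5.2, 4.4),  deviation x̄ - mu_0 = (5.2, 4.4) - (7, 6) = (-1.8, -1.6).

Step 2 — sample covariance matrix, S[i,j] = (1/(n-1)) · Σ_k (x_{k,i} - mean_i) · (x_{k,j} - mean_j), divisor n-1 = 4:
  S[U,U] = ((3.8)·(3.8) + (-3.2)·(-3.2) + (-1.2)·(-1.2) + (-2.2)·(-2.2) + (2.8)·(2.8)) / 4 = 38.8/4 = 9.7
  S[U,V] = ((3.8)·(-0.4) + (-3.2)·(3.6) + (-1.2)·(2.6) + (-2.2)·(-2.4) + (2.8)·(-3.4)) / 4 = -20.4/4 = -5.1
  S[V,V] = ((-0.4)·(-0.4) + (3.6)·(3.6) + (2.6)·(2.6) + (-2.4)·(-2.4) + (-3.4)·(-3.4)) / 4 = 37.2/4 = 9.3
  S = [[9.7, -5.1],
 [-5.1, 9.3]].

Step 3 — invert S. det(S) = 9.7·9.3 - (-5.1)² = 64.2.
  S^{-1} = (1/det) · [[d, -b], [-b, a]] = [[0.1449, 0.0794],
 [0.0794, 0.1511]].

Step 4 — quadratic form (x̄ - mu_0)^T · S^{-1} · (x̄ - mu_0):
  S^{-1} · (x̄ - mu_0) = (-0.3879, -0.3847),
  (x̄ - mu_0)^T · [...] = (-1.8)·(-0.3879) + (-1.6)·(-0.3847) = 1.3137.

Step 5 — scale by n: T² = 5 · 1.3137 = 6.5685.

T² ≈ 6.5685


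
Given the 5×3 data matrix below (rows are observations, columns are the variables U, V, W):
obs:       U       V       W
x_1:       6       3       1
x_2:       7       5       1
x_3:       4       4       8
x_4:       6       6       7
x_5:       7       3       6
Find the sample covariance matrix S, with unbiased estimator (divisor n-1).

Step 1 — column means:
  mean(U) = (6 + 7 + 4 + 6 + 7) / 5 = 30/5 = 6
  mean(V) = (3 + 5 + 4 + 6 + 3) / 5 = 21/5 = 4.2
  mean(W) = (1 + 1 + 8 + 7 + 6) / 5 = 23/5 = 4.6

Step 2 — sample covariance S[i,j] = (1/(n-1)) · Σ_k (x_{k,i} - mean_i) · (x_{k,j} - mean_j), with n-1 = 4.
  S[U,U] = ((0)·(0) + (1)·(1) + (-2)·(-2) + (0)·(0) + (1)·(1)) / 4 = 6/4 = 1.5
  S[U,V] = ((0)·(-1.2) + (1)·(0.8) + (-2)·(-0.2) + (0)·(1.8) + (1)·(-1.2)) / 4 = 0/4 = 0
  S[U,W] = ((0)·(-3.6) + (1)·(-3.6) + (-2)·(3.4) + (0)·(2.4) + (1)·(1.4)) / 4 = -9/4 = -2.25
  S[V,V] = ((-1.2)·(-1.2) + (0.8)·(0.8) + (-0.2)·(-0.2) + (1.8)·(1.8) + (-1.2)·(-1.2)) / 4 = 6.8/4 = 1.7
  S[V,W] = ((-1.2)·(-3.6) + (0.8)·(-3.6) + (-0.2)·(3.4) + (1.8)·(2.4) + (-1.2)·(1.4)) / 4 = 3.4/4 = 0.85
  S[W,W] = ((-3.6)·(-3.6) + (-3.6)·(-3.6) + (3.4)·(3.4) + (2.4)·(2.4) + (1.4)·(1.4)) / 4 = 45.2/4 = 11.3

S is symmetric (S[j,i] = S[i,j]). Assembling:

S = [[1.5, 0, -2.25],
 [0, 1.7, 0.85],
 [-2.25, 0.85, 11.3]]


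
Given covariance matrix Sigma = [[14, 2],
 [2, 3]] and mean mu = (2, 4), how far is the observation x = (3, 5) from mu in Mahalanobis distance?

Step 1 — centre the observation: (x - mu) = (1, 1).

Step 2 — invert Sigma. det(Sigma) = 14·3 - (2)² = 38.
  Sigma^{-1} = (1/det) · [[d, -b], [-b, a]] = [[0.0789, -0.0526],
 [-0.0526, 0.3684]].

Step 3 — form the quadratic (x - mu)^T · Sigma^{-1} · (x - mu):
  Sigma^{-1} · (x - mu) = (0.0263, 0.3158).
  (x - mu)^T · [Sigma^{-1} · (x - mu)] = (1)·(0.0263) + (1)·(0.3158) = 0.3421.

Step 4 — take square root: d = √(0.3421) ≈ 0.5849.

d(x, mu) = √(0.3421) ≈ 0.5849


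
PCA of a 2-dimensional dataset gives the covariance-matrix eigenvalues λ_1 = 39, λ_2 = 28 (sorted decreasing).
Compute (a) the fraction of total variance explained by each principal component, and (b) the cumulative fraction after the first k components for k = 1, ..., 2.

Step 1 — total variance = trace(Sigma) = Σ λ_i = 39 + 28 = 67.

Step 2 — fraction explained by component i = λ_i / Σ λ:
  PC1: 39/67 = 0.5821
  PC2: 28/67 = 0.4179

Step 3 — cumulative fraction after k components = (λ_1 + ... + λ_k) / Σ λ:
  k = 1: 39/67 = 0.5821
  k = 2: (39 + 28)/67 = 67/67 = 1

Summary (fraction, with percent):

explained: PC1 0.5821 (58.21%), PC2 0.4179 (41.79%);  cumulative: 0.5821, 1


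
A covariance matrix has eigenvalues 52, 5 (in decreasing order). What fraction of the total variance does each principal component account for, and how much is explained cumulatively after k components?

Step 1 — total variance = trace(Sigma) = Σ λ_i = 52 + 5 = 57.

Step 2 — fraction explained by component i = λ_i / Σ λ:
  PC1: 52/57 = 0.9123
  PC2: 5/57 = 0.0877

Step 3 — cumulative fraction after k components = (λ_1 + ... + λ_k) / Σ λ:
  k = 1: 52/57 = 0.9123
  k = 2: (52 + 5)/57 = 57/57 = 1

Summary (fraction, with percent):

explained: PC1 0.9123 (91.23%), PC2 0.0877 (8.77%);  cumulative: 0.9123, 1


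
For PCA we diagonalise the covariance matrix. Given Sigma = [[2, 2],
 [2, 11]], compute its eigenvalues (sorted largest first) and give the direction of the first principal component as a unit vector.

Step 1 — characteristic polynomial of 2×2 Sigma:
  det(Sigma - λI) = λ² - trace · λ + det = 0.
  trace = 2 + 11 = 13, det = 2·11 - (2)² = 18.
Step 2 — discriminant:
  Δ = trace² - 4·det = 169 - 72 = 97.
Step 3 — eigenvalues:
  λ = (trace ± √Δ)/2 = (13 ± 9.8489)/2,
  λ_1 = 11.4244,  λ_2 = 1.5756.

Step 4 — unit eigenvector for λ_1: solve (Sigma - λ_1 I)v = 0. First row:
  (2 - 11.4244)·v_x + (2)·v_y = 0, i.e. (-9.4244)·v_x + (2)·v_y = 0,
  so v ∝ (b, λ_1 - a) = (2, 9.4244) = u.
  ||u|| = √((2)² + (9.4244)²) = √(92.8199) ≈ 9.6343,
  v_1 = u/||u|| ≈ (0.2076, 0.9782) (||v_1|| = 1).

λ_1 = 11.4244,  λ_2 = 1.5756;  v_1 ≈ (0.2076, 0.9782)


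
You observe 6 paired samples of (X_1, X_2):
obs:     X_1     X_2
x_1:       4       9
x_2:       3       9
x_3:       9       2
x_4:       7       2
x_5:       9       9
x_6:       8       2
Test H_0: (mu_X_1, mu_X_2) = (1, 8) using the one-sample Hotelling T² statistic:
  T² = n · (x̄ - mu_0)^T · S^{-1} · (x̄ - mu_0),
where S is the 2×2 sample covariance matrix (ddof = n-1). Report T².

Step 1 — sample mean vector:
  mean(X_1) = (4 + 3 + 9 + 7 + 9 + 8) / 6 = 40/6 = 6.6667
  mean(X_2) = (9 + 9 + 2 + 2 + 9 + 2) / 6 = 33/6 = 5.5
  x̄ = (6.6667, 5.5),  deviation x̄ - mu_0 = (6.6667, 5.5) - (1, 8) = (5.6667, -2.5).

Step 2 — sample covariance matrix, S[i,j] = (1/(n-1)) · Σ_k (x_{k,i} - mean_i) · (x_{k,j} - mean_j), divisor n-1 = 5:
  S[X_1,X_1] = ((-2.6667)·(-2.6667) + (-3.6667)·(-3.6667) + (2.3333)·(2.3333) + (0.3333)·(0.3333) + (2.3333)·(2.3333) + (1.3333)·(1.3333)) / 5 = 33.3333/5 = 6.6667
  S[X_1,X_2] = ((-2.6667)·(3.5) + (-3.6667)·(3.5) + (2.3333)·(-3.5) + (0.3333)·(-3.5) + (2.3333)·(3.5) + (1.3333)·(-3.5)) / 5 = -28/5 = -5.6
  S[X_2,X_2] = ((3.5)·(3.5) + (3.5)·(3.5) + (-3.5)·(-3.5) + (-3.5)·(-3.5) + (3.5)·(3.5) + (-3.5)·(-3.5)) / 5 = 73.5/5 = 14.7
  S = [[6.6667, -5.6],
 [-5.6, 14.7]].

Step 3 — invert S. det(S) = 6.6667·14.7 - (-5.6)² = 66.64.
  S^{-1} = (1/det) · [[d, -b], [-b, a]] = [[0.2206, 0.084],
 [0.084, 0.1]].

Step 4 — quadratic form (x̄ - mu_0)^T · S^{-1} · (x̄ - mu_0):
  S^{-1} · (x̄ - mu_0) = (1.0399, 0.2261),
  (x̄ - mu_0)^T · [...] = (5.6667)·(1.0399) + (-2.5)·(0.2261) = 5.3276.

Step 5 — scale by n: T² = 6 · 5.3276 = 31.9658.

T² ≈ 31.9658


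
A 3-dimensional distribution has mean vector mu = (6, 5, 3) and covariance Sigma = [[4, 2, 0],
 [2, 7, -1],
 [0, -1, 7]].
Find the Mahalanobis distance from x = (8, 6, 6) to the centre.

Step 1 — centre the observation: (x - mu) = (2, 1, 3).

Step 2 — invert Sigma (cofactor / det for 3×3, or solve directly):
  Sigma^{-1} = [[0.2927, -0.0854, -0.0122],
 [-0.0854, 0.1707, 0.0244],
 [-0.0122, 0.0244, 0.1463]].

Step 3 — form the quadratic (x - mu)^T · Sigma^{-1} · (x - mu):
  Sigma^{-1} · (x - mu) = (0.4634, 0.0732, 0.439).
  (x - mu)^T · [Sigma^{-1} · (x - mu)] = (2)·(0.4634) + (1)·(0.0732) + (3)·(0.439) = 2.3171.

Step 4 — take square root: d = √(2.3171) ≈ 1.5222.

d(x, mu) = √(2.3171) ≈ 1.5222


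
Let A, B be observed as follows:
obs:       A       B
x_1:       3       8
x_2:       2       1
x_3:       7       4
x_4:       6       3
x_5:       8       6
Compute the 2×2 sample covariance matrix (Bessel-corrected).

Step 1 — column means:
  mean(A) = (3 + 2 + 7 + 6 + 8) / 5 = 26/5 = 5.2
  mean(B) = (8 + 1 + 4 + 3 + 6) / 5 = 22/5 = 4.4

Step 2 — sample covariance S[i,j] = (1/(n-1)) · Σ_k (x_{k,i} - mean_i) · (x_{k,j} - mean_j), with n-1 = 4.
  S[A,A] = ((-2.2)·(-2.2) + (-3.2)·(-3.2) + (1.8)·(1.8) + (0.8)·(0.8) + (2.8)·(2.8)) / 4 = 26.8/4 = 6.7
  S[A,B] = ((-2.2)·(3.6) + (-3.2)·(-3.4) + (1.8)·(-0.4) + (0.8)·(-1.4) + (2.8)·(1.6)) / 4 = 5.6/4 = 1.4
  S[B,B] = ((3.6)·(3.6) + (-3.4)·(-3.4) + (-0.4)·(-0.4) + (-1.4)·(-1.4) + (1.6)·(1.6)) / 4 = 29.2/4 = 7.3

S is symmetric (S[j,i] = S[i,j]). Assembling:

S = [[6.7, 1.4],
 [1.4, 7.3]]
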